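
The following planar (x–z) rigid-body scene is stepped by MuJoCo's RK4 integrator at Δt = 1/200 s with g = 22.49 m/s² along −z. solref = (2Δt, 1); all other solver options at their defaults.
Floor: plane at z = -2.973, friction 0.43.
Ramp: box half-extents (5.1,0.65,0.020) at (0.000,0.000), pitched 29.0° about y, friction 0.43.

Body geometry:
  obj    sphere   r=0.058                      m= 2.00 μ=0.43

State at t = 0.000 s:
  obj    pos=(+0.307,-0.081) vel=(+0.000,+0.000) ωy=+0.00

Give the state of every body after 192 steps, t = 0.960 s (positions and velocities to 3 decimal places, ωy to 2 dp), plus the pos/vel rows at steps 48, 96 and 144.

State at t = 0.960 s:
  obj    pos=(+3.446,-1.821) vel=(+6.539,-3.625) ωy=+128.89

Key-timestep trajectory:
   step    t(s)  obj.x    obj.z    obj.vx   obj.vz 
     48  0.2400   +0.503  -0.190  +1.635  -0.906
     96  0.4800   +1.092  -0.516  +3.270  -1.812
    144  0.7200   +2.073  -1.060  +4.904  -2.718


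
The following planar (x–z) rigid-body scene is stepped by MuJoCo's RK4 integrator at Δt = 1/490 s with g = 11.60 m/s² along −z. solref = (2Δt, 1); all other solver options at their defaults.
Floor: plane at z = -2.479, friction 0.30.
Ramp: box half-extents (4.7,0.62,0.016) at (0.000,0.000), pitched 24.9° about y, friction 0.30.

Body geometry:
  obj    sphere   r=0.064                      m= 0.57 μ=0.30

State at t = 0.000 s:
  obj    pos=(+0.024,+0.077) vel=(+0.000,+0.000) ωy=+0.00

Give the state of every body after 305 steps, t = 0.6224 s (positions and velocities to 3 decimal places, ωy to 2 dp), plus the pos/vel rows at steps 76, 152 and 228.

State at t = 0.6224 s:
  obj    pos=(+0.637,-0.208) vel=(+1.970,-0.914) ωy=+33.93

Key-timestep trajectory:
   step    t(s)  obj.x    obj.z    obj.vx   obj.vz 
     76  0.1551   +0.062  +0.059  +0.491  -0.228
    152  0.3102   +0.176  +0.006  +0.982  -0.456
    228  0.4653   +0.367  -0.082  +1.472  -0.683


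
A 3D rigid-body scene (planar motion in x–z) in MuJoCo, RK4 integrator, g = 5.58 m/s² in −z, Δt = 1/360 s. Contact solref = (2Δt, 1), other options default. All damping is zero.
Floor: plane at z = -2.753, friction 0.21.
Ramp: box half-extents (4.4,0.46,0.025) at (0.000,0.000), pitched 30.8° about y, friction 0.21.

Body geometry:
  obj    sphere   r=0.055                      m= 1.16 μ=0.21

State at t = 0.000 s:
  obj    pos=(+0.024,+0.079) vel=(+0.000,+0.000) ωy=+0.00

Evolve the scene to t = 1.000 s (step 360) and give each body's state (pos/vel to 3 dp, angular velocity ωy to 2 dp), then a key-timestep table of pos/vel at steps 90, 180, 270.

State at t = 1.000 s:
  obj    pos=(+0.901,-0.444) vel=(+1.753,-1.045) ωy=+37.10

Key-timestep trajectory:
   step    t(s)  obj.x    obj.z    obj.vx   obj.vz 
     90  0.2500   +0.079  +0.046  +0.438  -0.261
    180  0.5000   +0.243  -0.052  +0.877  -0.523
    270  0.7500   +0.517  -0.215  +1.315  -0.784


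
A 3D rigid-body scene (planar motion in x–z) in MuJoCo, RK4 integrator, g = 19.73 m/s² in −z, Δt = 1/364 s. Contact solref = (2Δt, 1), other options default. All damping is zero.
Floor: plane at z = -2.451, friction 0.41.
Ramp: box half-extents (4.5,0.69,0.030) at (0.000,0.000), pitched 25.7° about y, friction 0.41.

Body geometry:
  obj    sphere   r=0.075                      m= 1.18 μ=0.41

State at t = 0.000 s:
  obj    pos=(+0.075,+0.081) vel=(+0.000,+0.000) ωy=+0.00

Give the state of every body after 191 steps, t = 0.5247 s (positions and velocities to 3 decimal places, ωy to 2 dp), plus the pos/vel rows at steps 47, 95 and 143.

State at t = 0.5247 s:
  obj    pos=(+0.833,-0.284) vel=(+2.890,-1.391) ωy=+42.75

Key-timestep trajectory:
   step    t(s)  obj.x    obj.z    obj.vx   obj.vz 
     47  0.1291   +0.121  +0.058  +0.711  -0.342
     95  0.2610   +0.262  -0.010  +1.437  -0.692
    143  0.3929   +0.500  -0.124  +2.164  -1.041


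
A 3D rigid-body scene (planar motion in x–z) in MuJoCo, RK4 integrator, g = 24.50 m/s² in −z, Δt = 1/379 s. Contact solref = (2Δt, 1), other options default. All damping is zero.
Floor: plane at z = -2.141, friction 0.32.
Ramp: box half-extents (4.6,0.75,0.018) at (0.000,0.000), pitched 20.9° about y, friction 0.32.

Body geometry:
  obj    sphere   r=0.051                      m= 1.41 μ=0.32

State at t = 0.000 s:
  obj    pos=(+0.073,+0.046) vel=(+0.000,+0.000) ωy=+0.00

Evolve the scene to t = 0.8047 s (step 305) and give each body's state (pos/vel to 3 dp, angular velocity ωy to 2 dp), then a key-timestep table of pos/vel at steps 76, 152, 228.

State at t = 0.8047 s:
  obj    pos=(+1.962,-0.675) vel=(+4.694,-1.792) ωy=+98.50

Key-timestep trajectory:
   step    t(s)  obj.x    obj.z    obj.vx   obj.vz 
     76  0.2005   +0.190  +0.001  +1.170  -0.447
    152  0.4011   +0.542  -0.133  +2.339  -0.893
    228  0.6016   +1.128  -0.357  +3.509  -1.340


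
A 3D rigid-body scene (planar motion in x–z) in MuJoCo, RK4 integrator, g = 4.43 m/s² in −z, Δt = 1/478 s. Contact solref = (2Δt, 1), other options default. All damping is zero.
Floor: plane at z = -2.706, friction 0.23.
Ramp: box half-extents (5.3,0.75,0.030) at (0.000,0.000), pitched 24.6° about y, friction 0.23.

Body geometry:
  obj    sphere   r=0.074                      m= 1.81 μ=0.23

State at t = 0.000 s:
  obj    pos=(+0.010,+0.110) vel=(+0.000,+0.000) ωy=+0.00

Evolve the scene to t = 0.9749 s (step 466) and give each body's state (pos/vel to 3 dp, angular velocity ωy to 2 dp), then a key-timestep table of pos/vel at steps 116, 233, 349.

State at t = 0.9749 s:
  obj    pos=(+0.579,-0.151) vel=(+1.168,-0.535) ωy=+17.35

Key-timestep trajectory:
   step    t(s)  obj.x    obj.z    obj.vx   obj.vz 
    116  0.2427   +0.045  +0.094  +0.291  -0.133
    233  0.4874   +0.152  +0.045  +0.584  -0.267
    349  0.7301   +0.329  -0.036  +0.874  -0.400


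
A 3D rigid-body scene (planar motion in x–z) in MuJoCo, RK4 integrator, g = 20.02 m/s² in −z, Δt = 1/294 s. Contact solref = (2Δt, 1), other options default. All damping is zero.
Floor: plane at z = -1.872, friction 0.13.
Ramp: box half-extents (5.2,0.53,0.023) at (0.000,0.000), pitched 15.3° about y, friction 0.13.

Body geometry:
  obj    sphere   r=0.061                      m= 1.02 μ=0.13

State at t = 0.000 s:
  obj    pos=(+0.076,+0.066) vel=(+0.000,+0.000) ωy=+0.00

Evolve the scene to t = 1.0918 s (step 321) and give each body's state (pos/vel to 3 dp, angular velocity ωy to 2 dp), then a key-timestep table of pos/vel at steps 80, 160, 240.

State at t = 1.0918 s:
  obj    pos=(+2.246,-0.527) vel=(+3.974,-1.087) ωy=+67.53

Key-timestep trajectory:
   step    t(s)  obj.x    obj.z    obj.vx   obj.vz 
     80  0.2721   +0.211  +0.029  +0.991  -0.271
    160  0.5442   +0.615  -0.081  +1.981  -0.542
    240  0.8163   +1.289  -0.266  +2.971  -0.813


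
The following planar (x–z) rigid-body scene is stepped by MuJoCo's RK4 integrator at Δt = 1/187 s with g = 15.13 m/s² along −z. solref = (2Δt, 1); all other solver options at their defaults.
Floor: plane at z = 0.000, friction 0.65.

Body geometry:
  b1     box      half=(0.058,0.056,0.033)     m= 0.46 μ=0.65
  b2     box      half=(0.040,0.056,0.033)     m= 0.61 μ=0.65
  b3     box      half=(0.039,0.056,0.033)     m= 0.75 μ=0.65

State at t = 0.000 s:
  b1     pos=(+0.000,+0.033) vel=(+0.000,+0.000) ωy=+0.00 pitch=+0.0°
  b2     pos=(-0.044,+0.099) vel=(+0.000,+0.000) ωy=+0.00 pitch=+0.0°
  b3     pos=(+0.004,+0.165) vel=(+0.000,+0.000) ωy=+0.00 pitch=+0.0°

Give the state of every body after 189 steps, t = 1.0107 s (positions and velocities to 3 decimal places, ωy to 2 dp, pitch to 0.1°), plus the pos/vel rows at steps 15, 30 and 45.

State at t = 1.0107 s:
  b1     pos=(+0.000,+0.033) vel=(+0.000,+0.000) ωy=+0.00 pitch=+0.0°
  b2     pos=(-0.044,+0.099) vel=(+0.000,+0.000) ωy=+0.00 pitch=+0.0°
  b3     pos=(+0.042,+0.105) vel=(+0.000,+0.000) ωy=+0.00 pitch=+90.0°

Key-timestep trajectory:
   step    t(s)  b1.x    b1.z    b1.vx   b1.vz   b2.x    b2.z    b2.vx   b2.vz   b3.x    b3.z    b3.vx   b3.vz 
     15  0.0802   +0.000  +0.033  -0.001  +0.000   -0.044  +0.099  -0.002  +0.001   +0.011  +0.162  +0.184  -0.099
     30  0.1604   +0.000  +0.033  +0.000  +0.000   -0.044  +0.099  +0.000  +0.001   +0.033  +0.134  +0.313  -0.794
     45  0.2406   +0.000  +0.033  +0.000  +0.001   -0.044  +0.099  -0.001  +0.000   +0.043  +0.105  -0.068  +0.005


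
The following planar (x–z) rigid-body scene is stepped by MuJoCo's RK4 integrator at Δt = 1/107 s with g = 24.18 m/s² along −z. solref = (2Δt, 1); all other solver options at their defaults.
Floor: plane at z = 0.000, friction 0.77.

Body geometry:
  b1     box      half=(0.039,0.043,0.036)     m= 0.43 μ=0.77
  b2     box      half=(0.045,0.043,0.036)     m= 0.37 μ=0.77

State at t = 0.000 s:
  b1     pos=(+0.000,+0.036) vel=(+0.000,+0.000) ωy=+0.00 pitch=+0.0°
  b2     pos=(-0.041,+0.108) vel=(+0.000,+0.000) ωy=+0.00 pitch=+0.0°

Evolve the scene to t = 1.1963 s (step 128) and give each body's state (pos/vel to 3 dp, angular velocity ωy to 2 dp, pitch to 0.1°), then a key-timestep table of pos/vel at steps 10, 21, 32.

State at t = 1.1963 s:
  b1     pos=(+0.000,+0.036) vel=(+0.000,+0.000) ωy=+0.00 pitch=+0.0°
  b2     pos=(-0.084,+0.045) vel=(+0.000,+0.000) ωy=+0.00 pitch=-90.0°

Key-timestep trajectory:
   step    t(s)  b1.x    b1.z    b1.vx   b1.vz   b2.x    b2.z    b2.vx   b2.vz 
     10  0.0935   +0.000  +0.036  +0.000  +0.003   -0.045  +0.107  -0.107  -0.010
     21  0.1963   +0.000  +0.036  +0.001  +0.001   -0.073  +0.087  -0.420  -0.726
     32  0.2991   +0.000  +0.036  +0.000  +0.000   -0.085  +0.042  +0.053  +0.104


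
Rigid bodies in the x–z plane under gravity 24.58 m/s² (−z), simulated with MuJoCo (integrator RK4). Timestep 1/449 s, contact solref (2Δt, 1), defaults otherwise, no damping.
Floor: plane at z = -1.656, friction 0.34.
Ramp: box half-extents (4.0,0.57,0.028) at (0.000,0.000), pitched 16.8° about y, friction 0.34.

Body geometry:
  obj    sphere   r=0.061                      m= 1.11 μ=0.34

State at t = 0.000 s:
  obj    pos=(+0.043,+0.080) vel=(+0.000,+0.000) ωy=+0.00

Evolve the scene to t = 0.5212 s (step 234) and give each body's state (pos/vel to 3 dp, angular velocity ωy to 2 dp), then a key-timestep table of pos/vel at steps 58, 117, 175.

State at t = 0.5212 s:
  obj    pos=(+0.703,-0.119) vel=(+2.532,-0.764) ωy=+43.35

Key-timestep trajectory:
   step    t(s)  obj.x    obj.z    obj.vx   obj.vz 
     58  0.1292   +0.084  +0.068  +0.628  -0.190
    117  0.2606   +0.208  +0.030  +1.266  -0.382
    175  0.3898   +0.412  -0.031  +1.894  -0.572


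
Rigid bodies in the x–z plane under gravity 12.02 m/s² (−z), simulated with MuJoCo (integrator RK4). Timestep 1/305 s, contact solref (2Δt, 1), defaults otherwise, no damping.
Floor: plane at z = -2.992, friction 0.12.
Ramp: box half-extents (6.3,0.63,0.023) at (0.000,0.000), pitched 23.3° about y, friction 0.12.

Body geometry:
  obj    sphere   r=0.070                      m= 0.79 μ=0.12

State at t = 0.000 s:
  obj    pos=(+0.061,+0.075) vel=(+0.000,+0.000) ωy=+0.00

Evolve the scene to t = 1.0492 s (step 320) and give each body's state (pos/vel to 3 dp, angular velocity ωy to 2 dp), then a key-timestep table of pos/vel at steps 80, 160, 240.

State at t = 1.0492 s:
  obj    pos=(+1.795,-0.672) vel=(+3.305,-1.425) ωy=+49.61

Key-timestep trajectory:
   step    t(s)  obj.x    obj.z    obj.vx   obj.vz 
     80  0.2623   +0.169  +0.028  +0.828  -0.352
    160  0.5246   +0.495  -0.112  +1.653  -0.710
    240  0.7869   +1.036  -0.345  +2.476  -1.079


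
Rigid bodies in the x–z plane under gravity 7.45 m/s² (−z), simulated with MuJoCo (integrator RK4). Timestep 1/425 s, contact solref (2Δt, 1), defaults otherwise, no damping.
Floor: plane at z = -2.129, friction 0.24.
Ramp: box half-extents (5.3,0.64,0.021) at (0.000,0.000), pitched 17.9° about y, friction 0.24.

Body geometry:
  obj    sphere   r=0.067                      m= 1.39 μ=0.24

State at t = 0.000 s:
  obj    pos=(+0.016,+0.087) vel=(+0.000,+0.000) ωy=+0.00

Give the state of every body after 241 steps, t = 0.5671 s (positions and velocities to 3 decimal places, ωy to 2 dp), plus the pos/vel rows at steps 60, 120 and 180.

State at t = 0.5671 s:
  obj    pos=(+0.266,+0.006) vel=(+0.883,-0.285) ωy=+13.84

Key-timestep trajectory:
   step    t(s)  obj.x    obj.z    obj.vx   obj.vz 
     60  0.1412   +0.032  +0.082  +0.220  -0.071
    120  0.2824   +0.078  +0.067  +0.439  -0.142
    180  0.4235   +0.156  +0.042  +0.659  -0.213


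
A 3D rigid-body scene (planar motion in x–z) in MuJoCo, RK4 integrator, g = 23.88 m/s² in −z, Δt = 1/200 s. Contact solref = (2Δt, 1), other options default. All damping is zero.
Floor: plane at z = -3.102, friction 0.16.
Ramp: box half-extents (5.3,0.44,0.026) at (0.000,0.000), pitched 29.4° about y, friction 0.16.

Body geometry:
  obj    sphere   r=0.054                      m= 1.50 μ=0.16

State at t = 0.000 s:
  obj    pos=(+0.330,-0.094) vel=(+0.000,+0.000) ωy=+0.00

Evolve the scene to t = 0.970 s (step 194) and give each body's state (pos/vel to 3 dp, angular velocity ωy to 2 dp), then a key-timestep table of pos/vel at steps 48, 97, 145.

State at t = 0.970 s:
  obj    pos=(+3.772,-2.033) vel=(+7.093,-4.003) ωy=+149.20

Key-timestep trajectory:
   step    t(s)  obj.x    obj.z    obj.vx   obj.vz 
     48  0.2400   +0.541  -0.213  +1.759  -0.982
     97  0.4850   +1.191  -0.579  +3.545  -2.008
    145  0.7250   +2.253  -1.178  +5.301  -2.994


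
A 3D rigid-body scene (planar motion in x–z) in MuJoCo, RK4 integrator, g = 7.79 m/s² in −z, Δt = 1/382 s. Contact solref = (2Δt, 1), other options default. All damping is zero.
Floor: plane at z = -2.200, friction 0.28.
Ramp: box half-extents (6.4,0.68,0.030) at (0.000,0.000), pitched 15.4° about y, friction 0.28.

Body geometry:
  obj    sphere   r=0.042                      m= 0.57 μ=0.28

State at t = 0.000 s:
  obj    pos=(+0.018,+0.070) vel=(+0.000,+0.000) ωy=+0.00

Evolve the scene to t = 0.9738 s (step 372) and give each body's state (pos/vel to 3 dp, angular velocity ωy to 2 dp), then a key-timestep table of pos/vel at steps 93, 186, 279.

State at t = 0.9738 s:
  obj    pos=(+0.693,-0.116) vel=(+1.387,-0.382) ωy=+34.26

Key-timestep trajectory:
   step    t(s)  obj.x    obj.z    obj.vx   obj.vz 
     93  0.2435   +0.060  +0.058  +0.347  -0.096
    186  0.4869   +0.187  +0.023  +0.694  -0.191
    279  0.7304   +0.398  -0.035  +1.040  -0.287


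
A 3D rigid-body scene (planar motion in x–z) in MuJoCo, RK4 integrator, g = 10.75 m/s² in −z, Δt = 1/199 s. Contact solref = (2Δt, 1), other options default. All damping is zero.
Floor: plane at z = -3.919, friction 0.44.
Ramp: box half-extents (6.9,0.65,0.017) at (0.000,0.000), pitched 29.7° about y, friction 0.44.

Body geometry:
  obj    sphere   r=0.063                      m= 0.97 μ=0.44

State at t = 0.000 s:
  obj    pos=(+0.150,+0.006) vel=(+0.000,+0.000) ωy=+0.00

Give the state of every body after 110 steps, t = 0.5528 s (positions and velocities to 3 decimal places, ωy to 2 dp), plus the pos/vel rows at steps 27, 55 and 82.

State at t = 0.5528 s:
  obj    pos=(+0.655,-0.282) vel=(+1.827,-1.042) ωy=+33.37

Key-timestep trajectory:
   step    t(s)  obj.x    obj.z    obj.vx   obj.vz 
     27  0.1357   +0.181  -0.011  +0.449  -0.256
     55  0.2764   +0.276  -0.066  +0.913  -0.521
     82  0.4121   +0.431  -0.154  +1.362  -0.777


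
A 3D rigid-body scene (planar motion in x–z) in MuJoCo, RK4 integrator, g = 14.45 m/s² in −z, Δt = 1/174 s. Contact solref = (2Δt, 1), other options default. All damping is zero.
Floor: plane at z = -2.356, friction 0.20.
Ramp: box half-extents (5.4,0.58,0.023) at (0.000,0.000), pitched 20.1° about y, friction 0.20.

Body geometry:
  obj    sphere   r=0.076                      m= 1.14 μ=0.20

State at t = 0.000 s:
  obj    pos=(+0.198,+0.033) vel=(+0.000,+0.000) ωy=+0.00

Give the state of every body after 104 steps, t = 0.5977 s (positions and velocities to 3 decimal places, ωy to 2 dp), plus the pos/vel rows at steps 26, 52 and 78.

State at t = 0.5977 s:
  obj    pos=(+0.793,-0.185) vel=(+1.991,-0.729) ωy=+27.89

Key-timestep trajectory:
   step    t(s)  obj.x    obj.z    obj.vx   obj.vz 
     26  0.1494   +0.235  +0.019  +0.498  -0.182
     52  0.2989   +0.347  -0.022  +0.996  -0.364
     78  0.4483   +0.533  -0.090  +1.493  -0.547


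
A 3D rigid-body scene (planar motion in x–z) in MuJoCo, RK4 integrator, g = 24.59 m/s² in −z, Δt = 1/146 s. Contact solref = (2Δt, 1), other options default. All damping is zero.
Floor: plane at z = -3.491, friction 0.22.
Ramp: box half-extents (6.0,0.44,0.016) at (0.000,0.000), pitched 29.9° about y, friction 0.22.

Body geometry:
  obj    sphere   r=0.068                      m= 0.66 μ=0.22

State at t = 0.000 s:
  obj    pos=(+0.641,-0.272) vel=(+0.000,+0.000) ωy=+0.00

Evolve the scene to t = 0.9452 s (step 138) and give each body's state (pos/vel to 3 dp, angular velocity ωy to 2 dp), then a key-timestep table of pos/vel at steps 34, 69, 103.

State at t = 0.9452 s:
  obj    pos=(+4.033,-2.222) vel=(+7.175,-4.126) ωy=+121.66

Key-timestep trajectory:
   step    t(s)  obj.x    obj.z    obj.vx   obj.vz 
     34  0.2329   +0.847  -0.390  +1.769  -1.017
     69  0.4726   +1.489  -0.759  +3.588  -2.063
    103  0.7055   +2.531  -1.358  +5.356  -3.080


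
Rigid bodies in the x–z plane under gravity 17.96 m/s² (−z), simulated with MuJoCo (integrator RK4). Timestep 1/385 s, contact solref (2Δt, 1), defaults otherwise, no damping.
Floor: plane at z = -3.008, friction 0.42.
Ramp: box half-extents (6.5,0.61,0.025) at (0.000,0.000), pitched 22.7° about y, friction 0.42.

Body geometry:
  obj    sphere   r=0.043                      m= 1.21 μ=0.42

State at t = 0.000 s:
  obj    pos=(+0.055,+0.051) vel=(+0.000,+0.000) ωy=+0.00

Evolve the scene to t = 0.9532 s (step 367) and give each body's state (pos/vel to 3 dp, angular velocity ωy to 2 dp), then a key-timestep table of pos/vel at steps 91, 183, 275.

State at t = 0.9532 s:
  obj    pos=(+2.130,-0.817) vel=(+4.354,-1.821) ωy=+109.74

Key-timestep trajectory:
   step    t(s)  obj.x    obj.z    obj.vx   obj.vz 
     91  0.2364   +0.183  -0.003  +1.080  -0.452
    183  0.4753   +0.571  -0.165  +2.171  -0.908
    275  0.7143   +1.220  -0.437  +3.262  -1.365


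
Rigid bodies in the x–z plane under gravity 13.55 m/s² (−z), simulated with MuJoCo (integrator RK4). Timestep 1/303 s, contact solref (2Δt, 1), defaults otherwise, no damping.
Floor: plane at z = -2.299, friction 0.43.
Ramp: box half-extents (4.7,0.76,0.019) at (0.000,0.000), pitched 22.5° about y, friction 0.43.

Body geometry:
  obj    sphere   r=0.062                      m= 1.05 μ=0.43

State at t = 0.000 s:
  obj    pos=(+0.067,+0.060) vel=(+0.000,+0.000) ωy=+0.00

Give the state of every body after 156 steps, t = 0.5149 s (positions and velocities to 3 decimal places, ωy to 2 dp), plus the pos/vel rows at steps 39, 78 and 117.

State at t = 0.5149 s:
  obj    pos=(+0.521,-0.128) vel=(+1.762,-0.730) ωy=+30.75

Key-timestep trajectory:
   step    t(s)  obj.x    obj.z    obj.vx   obj.vz 
     39  0.1287   +0.095  +0.048  +0.441  -0.182
     78  0.2574   +0.180  +0.013  +0.881  -0.365
    117  0.3861   +0.322  -0.046  +1.321  -0.547


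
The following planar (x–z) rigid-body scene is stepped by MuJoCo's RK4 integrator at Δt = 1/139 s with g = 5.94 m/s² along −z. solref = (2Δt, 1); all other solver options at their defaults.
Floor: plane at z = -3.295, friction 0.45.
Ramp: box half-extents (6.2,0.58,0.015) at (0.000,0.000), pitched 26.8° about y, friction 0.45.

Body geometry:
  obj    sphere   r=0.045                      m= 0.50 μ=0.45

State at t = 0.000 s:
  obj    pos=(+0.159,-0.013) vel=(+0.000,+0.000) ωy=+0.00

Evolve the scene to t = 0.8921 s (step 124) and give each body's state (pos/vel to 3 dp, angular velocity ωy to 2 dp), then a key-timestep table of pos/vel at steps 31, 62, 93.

State at t = 0.8921 s:
  obj    pos=(+0.838,-0.356) vel=(+1.523,-0.769) ωy=+37.91

Key-timestep trajectory:
   step    t(s)  obj.x    obj.z    obj.vx   obj.vz 
     31  0.2230   +0.201  -0.035  +0.381  -0.192
     62  0.4460   +0.329  -0.099  +0.762  -0.385
     93  0.6691   +0.541  -0.206  +1.142  -0.577


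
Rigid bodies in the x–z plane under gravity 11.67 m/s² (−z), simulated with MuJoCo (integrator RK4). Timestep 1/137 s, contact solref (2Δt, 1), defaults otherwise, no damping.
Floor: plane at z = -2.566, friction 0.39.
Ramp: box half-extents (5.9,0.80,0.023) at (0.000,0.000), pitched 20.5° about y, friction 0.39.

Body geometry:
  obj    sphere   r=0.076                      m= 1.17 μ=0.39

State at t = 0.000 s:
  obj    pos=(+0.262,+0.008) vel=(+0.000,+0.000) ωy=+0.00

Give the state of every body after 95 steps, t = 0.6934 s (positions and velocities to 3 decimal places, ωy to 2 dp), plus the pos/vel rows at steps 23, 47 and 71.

State at t = 0.6934 s:
  obj    pos=(+0.919,-0.238) vel=(+1.896,-0.709) ωy=+26.63

Key-timestep trajectory:
   step    t(s)  obj.x    obj.z    obj.vx   obj.vz 
     23  0.1679   +0.301  -0.007  +0.459  -0.172
     47  0.3431   +0.423  -0.052  +0.938  -0.351
     71  0.5182   +0.629  -0.130  +1.417  -0.530


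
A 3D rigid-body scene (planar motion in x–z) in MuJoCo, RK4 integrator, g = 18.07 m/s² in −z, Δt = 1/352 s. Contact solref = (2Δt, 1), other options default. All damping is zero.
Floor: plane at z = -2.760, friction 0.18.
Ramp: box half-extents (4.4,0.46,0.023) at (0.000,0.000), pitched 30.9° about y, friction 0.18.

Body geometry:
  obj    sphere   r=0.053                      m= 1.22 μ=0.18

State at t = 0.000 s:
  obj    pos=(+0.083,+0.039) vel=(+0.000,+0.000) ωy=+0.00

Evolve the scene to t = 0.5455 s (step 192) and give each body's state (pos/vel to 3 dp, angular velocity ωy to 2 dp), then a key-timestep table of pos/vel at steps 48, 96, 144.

State at t = 0.5455 s:
  obj    pos=(+0.929,-0.468) vel=(+3.103,-1.857) ωy=+68.19

Key-timestep trajectory:
   step    t(s)  obj.x    obj.z    obj.vx   obj.vz 
     48  0.1364   +0.136  +0.007  +0.776  -0.464
     96  0.2727   +0.295  -0.088  +1.552  -0.929
    144  0.4091   +0.559  -0.246  +2.327  -1.393


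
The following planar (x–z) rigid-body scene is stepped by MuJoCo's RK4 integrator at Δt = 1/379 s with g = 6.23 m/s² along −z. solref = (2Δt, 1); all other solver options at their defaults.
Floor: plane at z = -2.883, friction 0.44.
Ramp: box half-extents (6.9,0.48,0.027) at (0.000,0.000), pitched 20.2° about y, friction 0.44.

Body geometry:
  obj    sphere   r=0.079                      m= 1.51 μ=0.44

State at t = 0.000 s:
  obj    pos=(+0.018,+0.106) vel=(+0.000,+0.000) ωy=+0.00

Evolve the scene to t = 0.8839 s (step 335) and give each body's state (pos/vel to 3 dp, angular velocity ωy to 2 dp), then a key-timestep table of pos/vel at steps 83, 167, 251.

State at t = 0.8839 s:
  obj    pos=(+0.581,-0.101) vel=(+1.275,-0.469) ωy=+17.19

Key-timestep trajectory:
   step    t(s)  obj.x    obj.z    obj.vx   obj.vz 
     83  0.2190   +0.053  +0.094  +0.316  -0.116
    167  0.4406   +0.158  +0.055  +0.635  -0.234
    251  0.6623   +0.334  -0.010  +0.955  -0.351


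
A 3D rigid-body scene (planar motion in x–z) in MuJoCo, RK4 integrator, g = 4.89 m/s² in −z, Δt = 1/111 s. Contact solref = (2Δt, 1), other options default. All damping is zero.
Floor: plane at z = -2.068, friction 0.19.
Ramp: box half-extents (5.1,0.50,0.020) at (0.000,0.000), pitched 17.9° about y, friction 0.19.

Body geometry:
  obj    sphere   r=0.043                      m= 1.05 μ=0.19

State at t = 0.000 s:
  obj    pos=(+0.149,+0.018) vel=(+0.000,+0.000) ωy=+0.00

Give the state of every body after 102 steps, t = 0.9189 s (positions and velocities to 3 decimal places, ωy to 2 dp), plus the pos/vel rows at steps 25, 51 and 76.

State at t = 0.9189 s:
  obj    pos=(+0.580,-0.121) vel=(+0.939,-0.303) ωy=+22.94

Key-timestep trajectory:
   step    t(s)  obj.x    obj.z    obj.vx   obj.vz 
     25  0.2252   +0.175  +0.010  +0.230  -0.074
     51  0.4595   +0.257  -0.017  +0.469  -0.152
     76  0.6847   +0.389  -0.059  +0.700  -0.226


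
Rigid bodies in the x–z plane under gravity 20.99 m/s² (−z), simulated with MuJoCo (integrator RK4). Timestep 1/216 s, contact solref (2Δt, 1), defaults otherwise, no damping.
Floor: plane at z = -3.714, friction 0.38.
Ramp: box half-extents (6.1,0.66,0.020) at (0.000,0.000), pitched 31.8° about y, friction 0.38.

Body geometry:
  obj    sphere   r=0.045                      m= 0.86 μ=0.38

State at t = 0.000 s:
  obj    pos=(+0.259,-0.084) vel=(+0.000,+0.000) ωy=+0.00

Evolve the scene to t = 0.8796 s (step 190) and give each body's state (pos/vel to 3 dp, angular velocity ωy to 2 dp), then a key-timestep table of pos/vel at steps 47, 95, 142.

State at t = 0.8796 s:
  obj    pos=(+2.857,-1.695) vel=(+5.906,-3.662) ωy=+154.42

Key-timestep trajectory:
   step    t(s)  obj.x    obj.z    obj.vx   obj.vz 
     47  0.2176   +0.418  -0.183  +1.461  -0.906
     95  0.4398   +0.909  -0.487  +2.953  -1.831
    142  0.6574   +1.710  -0.984  +4.414  -2.737


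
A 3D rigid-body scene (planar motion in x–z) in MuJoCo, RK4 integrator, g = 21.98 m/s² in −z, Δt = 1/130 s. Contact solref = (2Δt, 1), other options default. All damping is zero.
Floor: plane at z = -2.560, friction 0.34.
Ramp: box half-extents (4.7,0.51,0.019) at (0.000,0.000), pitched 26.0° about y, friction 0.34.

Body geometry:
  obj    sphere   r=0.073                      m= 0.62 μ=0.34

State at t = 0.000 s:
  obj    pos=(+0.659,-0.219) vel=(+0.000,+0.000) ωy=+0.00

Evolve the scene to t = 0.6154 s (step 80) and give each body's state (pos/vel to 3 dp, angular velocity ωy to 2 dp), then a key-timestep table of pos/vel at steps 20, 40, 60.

State at t = 0.6154 s:
  obj    pos=(+1.830,-0.790) vel=(+3.807,-1.857) ωy=+58.00

Key-timestep trajectory:
   step    t(s)  obj.x    obj.z    obj.vx   obj.vz 
     20  0.1538   +0.732  -0.255  +0.952  -0.464
     40  0.3077   +0.952  -0.362  +1.903  -0.928
     60  0.4615   +1.318  -0.541  +2.855  -1.392


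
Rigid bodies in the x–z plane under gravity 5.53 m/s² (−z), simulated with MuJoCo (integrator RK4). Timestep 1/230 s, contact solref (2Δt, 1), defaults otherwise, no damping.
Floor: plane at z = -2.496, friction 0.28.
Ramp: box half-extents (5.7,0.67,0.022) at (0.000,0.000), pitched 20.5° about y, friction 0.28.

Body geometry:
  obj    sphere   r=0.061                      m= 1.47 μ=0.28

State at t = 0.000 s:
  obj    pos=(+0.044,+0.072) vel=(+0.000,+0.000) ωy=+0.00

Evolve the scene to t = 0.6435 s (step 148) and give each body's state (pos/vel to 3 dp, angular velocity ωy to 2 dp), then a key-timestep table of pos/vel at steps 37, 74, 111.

State at t = 0.6435 s:
  obj    pos=(+0.312,-0.028) vel=(+0.834,-0.312) ωy=+14.59

Key-timestep trajectory:
   step    t(s)  obj.x    obj.z    obj.vx   obj.vz 
     37  0.1609   +0.061  +0.066  +0.209  -0.078
     74  0.3217   +0.111  +0.047  +0.417  -0.156
    111  0.4826   +0.195  +0.016  +0.625  -0.234


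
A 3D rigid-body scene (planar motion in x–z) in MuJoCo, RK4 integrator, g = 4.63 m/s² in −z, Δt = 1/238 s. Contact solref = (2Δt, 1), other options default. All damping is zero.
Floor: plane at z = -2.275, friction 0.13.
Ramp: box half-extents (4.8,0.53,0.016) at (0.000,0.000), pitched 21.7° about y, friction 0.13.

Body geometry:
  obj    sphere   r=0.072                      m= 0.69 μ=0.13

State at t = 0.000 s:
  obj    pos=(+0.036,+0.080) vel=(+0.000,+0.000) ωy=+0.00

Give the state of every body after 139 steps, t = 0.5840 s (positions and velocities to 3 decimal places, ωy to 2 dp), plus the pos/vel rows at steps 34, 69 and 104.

State at t = 0.5840 s:
  obj    pos=(+0.230,+0.003) vel=(+0.664,-0.264) ωy=+9.91

Key-timestep trajectory:
   step    t(s)  obj.x    obj.z    obj.vx   obj.vz 
     34  0.1429   +0.048  +0.076  +0.162  -0.065
     69  0.2899   +0.084  +0.061  +0.329  -0.131
    104  0.4370   +0.145  +0.037  +0.497  -0.198


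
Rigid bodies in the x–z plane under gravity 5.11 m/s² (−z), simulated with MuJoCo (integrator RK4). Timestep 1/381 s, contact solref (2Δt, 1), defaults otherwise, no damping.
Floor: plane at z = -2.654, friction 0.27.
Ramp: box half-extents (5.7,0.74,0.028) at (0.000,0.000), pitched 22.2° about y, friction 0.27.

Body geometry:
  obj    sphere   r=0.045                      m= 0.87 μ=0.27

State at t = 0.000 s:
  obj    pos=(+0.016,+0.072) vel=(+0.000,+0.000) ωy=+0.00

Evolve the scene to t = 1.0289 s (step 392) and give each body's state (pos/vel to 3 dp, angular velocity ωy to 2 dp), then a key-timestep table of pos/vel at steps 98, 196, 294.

State at t = 1.0289 s:
  obj    pos=(+0.692,-0.204) vel=(+1.314,-0.536) ωy=+31.53

Key-timestep trajectory:
   step    t(s)  obj.x    obj.z    obj.vx   obj.vz 
     98  0.2572   +0.058  +0.055  +0.328  -0.134
    196  0.5144   +0.185  +0.003  +0.657  -0.268
    294  0.7717   +0.396  -0.083  +0.985  -0.402


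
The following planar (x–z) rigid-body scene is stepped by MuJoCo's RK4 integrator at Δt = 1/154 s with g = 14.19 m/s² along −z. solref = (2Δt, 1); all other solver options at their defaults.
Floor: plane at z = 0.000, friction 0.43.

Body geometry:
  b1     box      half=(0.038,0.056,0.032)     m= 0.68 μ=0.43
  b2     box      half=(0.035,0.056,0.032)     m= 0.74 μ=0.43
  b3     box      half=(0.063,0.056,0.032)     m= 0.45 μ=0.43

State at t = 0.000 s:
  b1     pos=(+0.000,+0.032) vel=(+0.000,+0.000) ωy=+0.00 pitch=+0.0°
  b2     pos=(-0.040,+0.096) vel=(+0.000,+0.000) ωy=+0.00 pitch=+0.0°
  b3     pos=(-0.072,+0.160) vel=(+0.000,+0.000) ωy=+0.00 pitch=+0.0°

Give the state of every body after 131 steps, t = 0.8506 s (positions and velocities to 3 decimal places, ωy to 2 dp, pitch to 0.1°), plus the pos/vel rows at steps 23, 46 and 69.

State at t = 0.8506 s:
  b1     pos=(+0.000,+0.032) vel=(+0.000,+0.000) ωy=+0.00 pitch=+0.0°
  b2     pos=(-0.081,+0.035) vel=(+0.000,+0.000) ωy=+0.00 pitch=-90.0°
  b3     pos=(-0.284,+0.032) vel=(+0.000,+0.000) ωy=+0.00 pitch=+180.0°

Key-timestep trajectory:
   step    t(s)  b1.x    b1.z    b1.vx   b1.vz   b2.x    b2.z    b2.vx   b2.vz   b3.x    b3.z    b3.vx   b3.vz 
     23  0.1494   +0.000  +0.032  +0.001  +0.000   -0.055  +0.091  -0.231  -0.133   -0.114  +0.132  -0.580  -0.617
     46  0.2987   +0.000  +0.032  +0.000  +0.000   -0.081  +0.034  +0.026  +0.066   -0.201  +0.068  -0.393  +0.143
     69  0.4481   +0.000  +0.032  +0.000  +0.000   -0.081  +0.035  +0.000  +0.000   -0.265  +0.052  -0.559  -0.490


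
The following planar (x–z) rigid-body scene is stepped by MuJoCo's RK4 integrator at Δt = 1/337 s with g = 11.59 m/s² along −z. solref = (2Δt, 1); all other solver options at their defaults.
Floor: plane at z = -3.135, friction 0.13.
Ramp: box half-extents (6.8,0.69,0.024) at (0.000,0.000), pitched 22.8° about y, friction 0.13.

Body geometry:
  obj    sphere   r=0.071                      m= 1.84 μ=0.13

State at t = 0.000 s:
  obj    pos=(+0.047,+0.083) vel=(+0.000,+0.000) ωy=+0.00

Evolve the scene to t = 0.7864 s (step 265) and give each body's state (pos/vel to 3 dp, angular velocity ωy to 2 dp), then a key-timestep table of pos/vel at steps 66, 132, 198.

State at t = 0.7864 s:
  obj    pos=(+0.962,-0.301) vel=(+2.326,-0.978) ωy=+35.52

Key-timestep trajectory:
   step    t(s)  obj.x    obj.z    obj.vx   obj.vz 
     66  0.1958   +0.104  +0.059  +0.579  -0.244
    132  0.3917   +0.274  -0.012  +1.159  -0.487
    198  0.5875   +0.558  -0.131  +1.738  -0.730


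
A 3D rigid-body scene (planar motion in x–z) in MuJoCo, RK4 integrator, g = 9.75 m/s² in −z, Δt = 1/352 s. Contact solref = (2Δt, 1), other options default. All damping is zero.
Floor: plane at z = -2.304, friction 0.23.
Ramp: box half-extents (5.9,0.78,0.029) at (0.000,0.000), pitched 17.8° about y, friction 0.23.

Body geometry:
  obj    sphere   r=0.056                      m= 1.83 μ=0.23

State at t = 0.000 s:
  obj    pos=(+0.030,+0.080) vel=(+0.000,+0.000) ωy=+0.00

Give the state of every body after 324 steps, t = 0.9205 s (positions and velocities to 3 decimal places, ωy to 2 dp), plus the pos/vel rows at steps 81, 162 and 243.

State at t = 0.9205 s:
  obj    pos=(+0.889,-0.196) vel=(+1.866,-0.599) ωy=+34.99

Key-timestep trajectory:
   step    t(s)  obj.x    obj.z    obj.vx   obj.vz 
     81  0.2301   +0.084  +0.062  +0.466  -0.150
    162  0.4602   +0.245  +0.011  +0.933  -0.300
    243  0.6903   +0.513  -0.075  +1.399  -0.449


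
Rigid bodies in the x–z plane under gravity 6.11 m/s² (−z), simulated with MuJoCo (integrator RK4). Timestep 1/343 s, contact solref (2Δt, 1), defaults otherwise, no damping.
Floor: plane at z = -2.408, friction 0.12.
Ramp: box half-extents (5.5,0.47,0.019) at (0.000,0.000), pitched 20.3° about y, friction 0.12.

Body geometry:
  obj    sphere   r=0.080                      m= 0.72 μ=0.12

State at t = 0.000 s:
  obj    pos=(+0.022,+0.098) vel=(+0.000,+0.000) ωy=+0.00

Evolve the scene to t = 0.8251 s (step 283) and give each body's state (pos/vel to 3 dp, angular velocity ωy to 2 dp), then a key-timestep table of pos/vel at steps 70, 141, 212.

State at t = 0.8251 s:
  obj    pos=(+0.505,-0.081) vel=(+1.172,-0.433) ωy=+15.61

Key-timestep trajectory:
   step    t(s)  obj.x    obj.z    obj.vx   obj.vz 
     70  0.2041   +0.051  +0.087  +0.290  -0.107
    141  0.4111   +0.142  +0.053  +0.584  -0.216
    212  0.6181   +0.293  -0.003  +0.878  -0.325


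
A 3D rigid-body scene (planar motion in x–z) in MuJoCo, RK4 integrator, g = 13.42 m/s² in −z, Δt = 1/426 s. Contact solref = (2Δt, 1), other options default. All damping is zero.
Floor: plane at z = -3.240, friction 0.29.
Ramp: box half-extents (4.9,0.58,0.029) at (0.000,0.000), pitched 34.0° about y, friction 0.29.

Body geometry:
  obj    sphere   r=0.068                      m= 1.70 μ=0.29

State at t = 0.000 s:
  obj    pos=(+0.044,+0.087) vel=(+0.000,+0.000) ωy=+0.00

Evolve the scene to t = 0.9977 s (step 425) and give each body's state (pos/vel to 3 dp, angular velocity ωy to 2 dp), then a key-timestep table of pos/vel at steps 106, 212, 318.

State at t = 0.9977 s:
  obj    pos=(+2.256,-1.405) vel=(+4.434,-2.990) ωy=+78.63

Key-timestep trajectory:
   step    t(s)  obj.x    obj.z    obj.vx   obj.vz 
    106  0.2488   +0.182  -0.006  +1.106  -0.746
    212  0.4977   +0.595  -0.284  +2.212  -1.492
    318  0.7465   +1.282  -0.748  +3.317  -2.238


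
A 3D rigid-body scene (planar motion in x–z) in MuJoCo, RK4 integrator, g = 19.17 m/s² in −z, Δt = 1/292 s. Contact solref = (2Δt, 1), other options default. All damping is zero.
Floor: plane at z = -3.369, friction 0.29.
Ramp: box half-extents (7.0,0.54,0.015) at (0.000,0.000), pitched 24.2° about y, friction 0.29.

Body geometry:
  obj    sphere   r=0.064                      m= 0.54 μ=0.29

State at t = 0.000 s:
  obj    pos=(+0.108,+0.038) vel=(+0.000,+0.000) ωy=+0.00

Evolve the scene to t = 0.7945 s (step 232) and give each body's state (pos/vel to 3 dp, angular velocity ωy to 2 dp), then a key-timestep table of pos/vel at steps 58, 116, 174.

State at t = 0.7945 s:
  obj    pos=(+1.724,-0.688) vel=(+4.068,-1.828) ωy=+69.67

Key-timestep trajectory:
   step    t(s)  obj.x    obj.z    obj.vx   obj.vz 
     58  0.1986   +0.209  -0.007  +1.017  -0.457
    116  0.3973   +0.512  -0.144  +2.034  -0.914
    174  0.5959   +1.017  -0.371  +3.051  -1.371


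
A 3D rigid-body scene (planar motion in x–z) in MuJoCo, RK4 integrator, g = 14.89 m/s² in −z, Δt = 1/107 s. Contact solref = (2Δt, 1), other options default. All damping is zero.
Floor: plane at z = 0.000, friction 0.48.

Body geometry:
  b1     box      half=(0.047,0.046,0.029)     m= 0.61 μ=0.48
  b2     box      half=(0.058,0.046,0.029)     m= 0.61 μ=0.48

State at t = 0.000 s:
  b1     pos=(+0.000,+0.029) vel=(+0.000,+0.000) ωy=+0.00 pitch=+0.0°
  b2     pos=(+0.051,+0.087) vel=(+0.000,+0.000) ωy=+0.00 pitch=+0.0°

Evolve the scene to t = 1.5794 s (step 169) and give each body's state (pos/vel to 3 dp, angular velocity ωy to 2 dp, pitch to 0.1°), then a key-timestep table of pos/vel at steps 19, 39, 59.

State at t = 1.5794 s:
  b1     pos=(+0.000,+0.029) vel=(+0.000,+0.000) ωy=+0.00 pitch=+0.0°
  b2     pos=(+0.197,+0.029) vel=(+0.000,+0.000) ωy=+0.00 pitch=+180.0°

Key-timestep trajectory:
   step    t(s)  b1.x    b1.z    b1.vx   b1.vz   b2.x    b2.z    b2.vx   b2.vz 
     19  0.1776   +0.000  +0.029  -0.001  +0.000   +0.068  +0.078  +0.234  -0.257
     39  0.3645   +0.000  +0.029  +0.000  +0.000   +0.129  +0.065  +0.193  +0.027
     59  0.5514   +0.000  +0.029  +0.000  +0.000   +0.184  +0.042  +0.517  -0.541


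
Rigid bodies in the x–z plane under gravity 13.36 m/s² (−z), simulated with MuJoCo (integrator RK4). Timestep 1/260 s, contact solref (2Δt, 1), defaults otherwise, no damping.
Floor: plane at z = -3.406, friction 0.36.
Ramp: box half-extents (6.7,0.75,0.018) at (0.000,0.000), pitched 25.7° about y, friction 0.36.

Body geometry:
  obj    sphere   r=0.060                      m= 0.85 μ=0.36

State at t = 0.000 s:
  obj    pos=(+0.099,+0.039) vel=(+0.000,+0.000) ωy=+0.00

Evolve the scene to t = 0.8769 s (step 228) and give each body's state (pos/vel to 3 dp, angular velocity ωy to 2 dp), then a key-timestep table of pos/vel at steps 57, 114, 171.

State at t = 0.8769 s:
  obj    pos=(+1.533,-0.651) vel=(+3.270,-1.574) ωy=+60.48

Key-timestep trajectory:
   step    t(s)  obj.x    obj.z    obj.vx   obj.vz 
     57  0.2192   +0.189  -0.004  +0.818  -0.394
    114  0.4385   +0.458  -0.134  +1.635  -0.787
    171  0.6577   +0.906  -0.349  +2.453  -1.180


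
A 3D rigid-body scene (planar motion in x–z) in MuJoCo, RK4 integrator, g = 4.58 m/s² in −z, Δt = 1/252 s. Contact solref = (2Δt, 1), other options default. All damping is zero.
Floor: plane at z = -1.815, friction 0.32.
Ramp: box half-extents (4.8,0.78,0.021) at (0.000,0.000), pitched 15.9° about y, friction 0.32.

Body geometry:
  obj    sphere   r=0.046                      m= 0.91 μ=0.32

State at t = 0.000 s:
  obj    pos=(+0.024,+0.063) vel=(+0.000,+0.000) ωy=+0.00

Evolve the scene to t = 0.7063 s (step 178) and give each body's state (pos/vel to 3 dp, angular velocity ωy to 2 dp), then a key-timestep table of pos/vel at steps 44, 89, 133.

State at t = 0.7063 s:
  obj    pos=(+0.239,+0.002) vel=(+0.609,-0.173) ωy=+13.76

Key-timestep trajectory:
   step    t(s)  obj.x    obj.z    obj.vx   obj.vz 
     44  0.1746   +0.037  +0.059  +0.151  -0.043
     89  0.3532   +0.078  +0.048  +0.304  -0.087
    133  0.5278   +0.144  +0.029  +0.455  -0.130


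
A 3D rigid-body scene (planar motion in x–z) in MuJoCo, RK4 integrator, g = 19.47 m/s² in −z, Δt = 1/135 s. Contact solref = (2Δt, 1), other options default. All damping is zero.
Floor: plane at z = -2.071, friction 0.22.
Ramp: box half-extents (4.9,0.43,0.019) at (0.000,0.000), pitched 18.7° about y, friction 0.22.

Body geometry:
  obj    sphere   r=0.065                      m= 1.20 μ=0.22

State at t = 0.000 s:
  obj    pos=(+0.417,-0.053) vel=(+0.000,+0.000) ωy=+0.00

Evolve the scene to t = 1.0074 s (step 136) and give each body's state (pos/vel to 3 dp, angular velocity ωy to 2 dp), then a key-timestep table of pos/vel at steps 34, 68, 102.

State at t = 1.0074 s:
  obj    pos=(+2.560,-0.778) vel=(+4.255,-1.440) ωy=+69.09

Key-timestep trajectory:
   step    t(s)  obj.x    obj.z    obj.vx   obj.vz 
     34  0.2519   +0.551  -0.098  +1.064  -0.360
     68  0.5037   +0.953  -0.234  +2.128  -0.720
    102  0.7556   +1.623  -0.461  +3.191  -1.080


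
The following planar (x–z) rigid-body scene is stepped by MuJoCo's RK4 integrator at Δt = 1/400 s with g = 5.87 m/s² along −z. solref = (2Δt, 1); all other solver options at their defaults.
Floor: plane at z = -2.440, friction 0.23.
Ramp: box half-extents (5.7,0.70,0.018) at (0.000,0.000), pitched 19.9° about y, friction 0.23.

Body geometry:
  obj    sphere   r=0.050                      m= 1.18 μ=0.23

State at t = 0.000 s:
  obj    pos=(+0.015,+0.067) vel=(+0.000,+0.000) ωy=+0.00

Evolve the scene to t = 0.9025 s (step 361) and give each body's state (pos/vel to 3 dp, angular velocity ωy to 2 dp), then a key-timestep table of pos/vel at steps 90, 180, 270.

State at t = 0.9025 s:
  obj    pos=(+0.562,-0.131) vel=(+1.211,-0.438) ωy=+25.76

Key-timestep trajectory:
   step    t(s)  obj.x    obj.z    obj.vx   obj.vz 
     90  0.2250   +0.049  +0.055  +0.302  -0.109
    180  0.4500   +0.151  +0.018  +0.604  -0.219
    270  0.6750   +0.321  -0.044  +0.906  -0.328
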